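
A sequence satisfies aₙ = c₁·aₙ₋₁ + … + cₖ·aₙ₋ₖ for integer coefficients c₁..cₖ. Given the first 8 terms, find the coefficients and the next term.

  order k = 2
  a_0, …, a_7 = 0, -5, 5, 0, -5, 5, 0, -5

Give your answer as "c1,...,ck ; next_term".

  a_2 = -1·-5 + -1·0 = 5
  a_3 = -1·5 + -1·-5 = 0
  a_4 = -1·0 + -1·5 = -5
  a_5 = -1·-5 + -1·0 = 5
  a_6 = -1·5 + -1·-5 = 0
  a_7 = -1·0 + -1·5 = -5
  a_8 = -1·-5 + -1·0 = 5

-1,-1 ; 5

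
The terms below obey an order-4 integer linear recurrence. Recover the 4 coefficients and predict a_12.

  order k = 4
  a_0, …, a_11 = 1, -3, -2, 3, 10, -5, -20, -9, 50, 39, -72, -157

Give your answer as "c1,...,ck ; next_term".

0,-1,-2,2 ; 94

  a_4 = 0·3 + -1·-2 + -2·-3 + 2·1 = 10
  a_5 = 0·10 + -1·3 + -2·-2 + 2·-3 = -5
  a_6 = 0·-5 + -1·10 + -2·3 + 2·-2 = -20
  a_7 = 0·-20 + -1·-5 + -2·10 + 2·3 = -9
  a_8 = 0·-9 + -1·-20 + -2·-5 + 2·10 = 50
  a_9 = 0·50 + -1·-9 + -2·-20 + 2·-5 = 39
  a_10 = 0·39 + -1·50 + -2·-9 + 2·-20 = -72
  a_11 = 0·-72 + -1·39 + -2·50 + 2·-9 = -157
  a_12 = 0·-157 + -1·-72 + -2·39 + 2·50 = 94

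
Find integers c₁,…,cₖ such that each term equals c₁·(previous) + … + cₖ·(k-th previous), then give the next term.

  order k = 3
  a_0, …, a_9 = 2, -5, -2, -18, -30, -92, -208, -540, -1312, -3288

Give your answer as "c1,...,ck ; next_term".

  a_3 = 2·-2 + 2·-5 + -2·2 = -18
  a_4 = 2·-18 + 2·-2 + -2·-5 = -30
  a_5 = 2·-30 + 2·-18 + -2·-2 = -92
  a_6 = 2·-92 + 2·-30 + -2·-18 = -208
  a_7 = 2·-208 + 2·-92 + -2·-30 = -540
  a_8 = 2·-540 + 2·-208 + -2·-92 = -1312
  a_9 = 2·-1312 + 2·-540 + -2·-208 = -3288
  a_10 = 2·-3288 + 2·-1312 + -2·-540 = -8120

2,2,-2 ; -8120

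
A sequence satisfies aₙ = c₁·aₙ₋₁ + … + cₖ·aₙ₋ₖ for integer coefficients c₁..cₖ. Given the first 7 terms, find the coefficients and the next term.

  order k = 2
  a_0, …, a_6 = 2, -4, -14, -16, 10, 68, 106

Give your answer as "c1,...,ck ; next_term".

  a_2 = 2·-4 + -3·2 = -14
  a_3 = 2·-14 + -3·-4 = -16
  a_4 = 2·-16 + -3·-14 = 10
  a_5 = 2·10 + -3·-16 = 68
  a_6 = 2·68 + -3·10 = 106
  a_7 = 2·106 + -3·68 = 8

2,-3 ; 8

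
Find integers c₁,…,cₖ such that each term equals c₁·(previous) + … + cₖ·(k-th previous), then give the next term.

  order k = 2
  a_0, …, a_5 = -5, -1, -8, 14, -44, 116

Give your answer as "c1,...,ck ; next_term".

-2,2 ; -320

  a_2 = -2·-1 + 2·-5 = -8
  a_3 = -2·-8 + 2·-1 = 14
  a_4 = -2·14 + 2·-8 = -44
  a_5 = -2·-44 + 2·14 = 116
  a_6 = -2·116 + 2·-44 = -320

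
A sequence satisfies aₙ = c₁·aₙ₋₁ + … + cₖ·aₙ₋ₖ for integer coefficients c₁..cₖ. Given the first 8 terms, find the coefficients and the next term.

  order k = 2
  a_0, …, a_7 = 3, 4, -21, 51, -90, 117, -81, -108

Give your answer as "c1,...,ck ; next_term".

-3,-3 ; 567

  a_2 = -3·4 + -3·3 = -21
  a_3 = -3·-21 + -3·4 = 51
  a_4 = -3·51 + -3·-21 = -90
  a_5 = -3·-90 + -3·51 = 117
  a_6 = -3·117 + -3·-90 = -81
  a_7 = -3·-81 + -3·117 = -108
  a_8 = -3·-108 + -3·-81 = 567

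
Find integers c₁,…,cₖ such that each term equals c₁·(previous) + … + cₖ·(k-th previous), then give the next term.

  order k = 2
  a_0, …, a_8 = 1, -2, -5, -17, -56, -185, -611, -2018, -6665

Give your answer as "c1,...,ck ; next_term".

  a_2 = 3·-2 + 1·1 = -5
  a_3 = 3·-5 + 1·-2 = -17
  a_4 = 3·-17 + 1·-5 = -56
  a_5 = 3·-56 + 1·-17 = -185
  a_6 = 3·-185 + 1·-56 = -611
  a_7 = 3·-611 + 1·-185 = -2018
  a_8 = 3·-2018 + 1·-611 = -6665
  a_9 = 3·-6665 + 1·-2018 = -22013

3,1 ; -22013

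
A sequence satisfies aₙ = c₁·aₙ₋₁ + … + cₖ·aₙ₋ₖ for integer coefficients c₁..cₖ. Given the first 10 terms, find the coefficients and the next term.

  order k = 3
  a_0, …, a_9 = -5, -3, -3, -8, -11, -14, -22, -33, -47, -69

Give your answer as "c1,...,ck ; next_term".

1,0,1 ; -102

  a_3 = 1·-3 + 0·-3 + 1·-5 = -8
  a_4 = 1·-8 + 0·-3 + 1·-3 = -11
  a_5 = 1·-11 + 0·-8 + 1·-3 = -14
  a_6 = 1·-14 + 0·-11 + 1·-8 = -22
  a_7 = 1·-22 + 0·-14 + 1·-11 = -33
  a_8 = 1·-33 + 0·-22 + 1·-14 = -47
  a_9 = 1·-47 + 0·-33 + 1·-22 = -69
  a_10 = 1·-69 + 0·-47 + 1·-33 = -102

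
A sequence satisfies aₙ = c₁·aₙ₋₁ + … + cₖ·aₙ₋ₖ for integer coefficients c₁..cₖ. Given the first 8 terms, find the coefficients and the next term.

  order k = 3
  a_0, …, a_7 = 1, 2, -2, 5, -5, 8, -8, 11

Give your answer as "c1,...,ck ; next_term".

-1,1,1 ; -11

  a_3 = -1·-2 + 1·2 + 1·1 = 5
  a_4 = -1·5 + 1·-2 + 1·2 = -5
  a_5 = -1·-5 + 1·5 + 1·-2 = 8
  a_6 = -1·8 + 1·-5 + 1·5 = -8
  a_7 = -1·-8 + 1·8 + 1·-5 = 11
  a_8 = -1·11 + 1·-8 + 1·8 = -11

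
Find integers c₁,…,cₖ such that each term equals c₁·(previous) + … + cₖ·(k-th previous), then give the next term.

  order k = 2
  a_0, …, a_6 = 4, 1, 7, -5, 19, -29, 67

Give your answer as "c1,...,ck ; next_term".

-1,2 ; -125

  a_2 = -1·1 + 2·4 = 7
  a_3 = -1·7 + 2·1 = -5
  a_4 = -1·-5 + 2·7 = 19
  a_5 = -1·19 + 2·-5 = -29
  a_6 = -1·-29 + 2·19 = 67
  a_7 = -1·67 + 2·-29 = -125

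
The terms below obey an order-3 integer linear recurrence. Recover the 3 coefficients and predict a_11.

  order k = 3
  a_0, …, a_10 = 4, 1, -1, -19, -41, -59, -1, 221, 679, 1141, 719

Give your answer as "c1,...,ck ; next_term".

2,-1,-4 ; -2419

  a_3 = 2·-1 + -1·1 + -4·4 = -19
  a_4 = 2·-19 + -1·-1 + -4·1 = -41
  a_5 = 2·-41 + -1·-19 + -4·-1 = -59
  a_6 = 2·-59 + -1·-41 + -4·-19 = -1
  a_7 = 2·-1 + -1·-59 + -4·-41 = 221
  a_8 = 2·221 + -1·-1 + -4·-59 = 679
  a_9 = 2·679 + -1·221 + -4·-1 = 1141
  a_10 = 2·1141 + -1·679 + -4·221 = 719
  a_11 = 2·719 + -1·1141 + -4·679 = -2419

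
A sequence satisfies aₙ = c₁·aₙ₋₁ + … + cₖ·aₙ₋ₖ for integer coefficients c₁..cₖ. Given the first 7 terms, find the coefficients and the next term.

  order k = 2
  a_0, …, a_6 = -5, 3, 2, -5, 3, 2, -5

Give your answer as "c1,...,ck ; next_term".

  a_2 = -1·3 + -1·-5 = 2
  a_3 = -1·2 + -1·3 = -5
  a_4 = -1·-5 + -1·2 = 3
  a_5 = -1·3 + -1·-5 = 2
  a_6 = -1·2 + -1·3 = -5
  a_7 = -1·-5 + -1·2 = 3

-1,-1 ; 3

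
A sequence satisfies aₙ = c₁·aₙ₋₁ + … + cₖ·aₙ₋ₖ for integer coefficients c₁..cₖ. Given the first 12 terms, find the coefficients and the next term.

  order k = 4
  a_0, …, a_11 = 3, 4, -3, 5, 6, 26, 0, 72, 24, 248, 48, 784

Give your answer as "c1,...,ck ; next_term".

  a_4 = 0·5 + 2·-3 + 0·4 + 4·3 = 6
  a_5 = 0·6 + 2·5 + 0·-3 + 4·4 = 26
  a_6 = 0·26 + 2·6 + 0·5 + 4·-3 = 0
  a_7 = 0·0 + 2·26 + 0·6 + 4·5 = 72
  a_8 = 0·72 + 2·0 + 0·26 + 4·6 = 24
  a_9 = 0·24 + 2·72 + 0·0 + 4·26 = 248
  a_10 = 0·248 + 2·24 + 0·72 + 4·0 = 48
  a_11 = 0·48 + 2·248 + 0·24 + 4·72 = 784
  a_12 = 0·784 + 2·48 + 0·248 + 4·24 = 192

0,2,0,4 ; 192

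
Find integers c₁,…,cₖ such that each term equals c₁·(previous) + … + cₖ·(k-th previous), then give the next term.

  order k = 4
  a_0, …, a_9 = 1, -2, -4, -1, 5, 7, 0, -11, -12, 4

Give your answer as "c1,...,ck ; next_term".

0,-1,-1,-1 ; 23

  a_4 = 0·-1 + -1·-4 + -1·-2 + -1·1 = 5
  a_5 = 0·5 + -1·-1 + -1·-4 + -1·-2 = 7
  a_6 = 0·7 + -1·5 + -1·-1 + -1·-4 = 0
  a_7 = 0·0 + -1·7 + -1·5 + -1·-1 = -11
  a_8 = 0·-11 + -1·0 + -1·7 + -1·5 = -12
  a_9 = 0·-12 + -1·-11 + -1·0 + -1·7 = 4
  a_10 = 0·4 + -1·-12 + -1·-11 + -1·0 = 23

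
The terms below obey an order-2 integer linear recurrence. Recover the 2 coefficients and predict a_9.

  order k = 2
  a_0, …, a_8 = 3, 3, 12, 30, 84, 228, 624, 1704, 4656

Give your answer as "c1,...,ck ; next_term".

  a_2 = 2·3 + 2·3 = 12
  a_3 = 2·12 + 2·3 = 30
  a_4 = 2·30 + 2·12 = 84
  a_5 = 2·84 + 2·30 = 228
  a_6 = 2·228 + 2·84 = 624
  a_7 = 2·624 + 2·228 = 1704
  a_8 = 2·1704 + 2·624 = 4656
  a_9 = 2·4656 + 2·1704 = 12720

2,2 ; 12720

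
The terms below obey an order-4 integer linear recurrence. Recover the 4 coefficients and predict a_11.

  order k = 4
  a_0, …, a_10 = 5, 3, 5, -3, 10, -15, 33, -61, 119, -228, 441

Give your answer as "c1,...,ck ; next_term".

  a_4 = -1·-3 + 1·5 + -1·3 + 1·5 = 10
  a_5 = -1·10 + 1·-3 + -1·5 + 1·3 = -15
  a_6 = -1·-15 + 1·10 + -1·-3 + 1·5 = 33
  a_7 = -1·33 + 1·-15 + -1·10 + 1·-3 = -61
  a_8 = -1·-61 + 1·33 + -1·-15 + 1·10 = 119
  a_9 = -1·119 + 1·-61 + -1·33 + 1·-15 = -228
  a_10 = -1·-228 + 1·119 + -1·-61 + 1·33 = 441
  a_11 = -1·441 + 1·-228 + -1·119 + 1·-61 = -849

-1,1,-1,1 ; -849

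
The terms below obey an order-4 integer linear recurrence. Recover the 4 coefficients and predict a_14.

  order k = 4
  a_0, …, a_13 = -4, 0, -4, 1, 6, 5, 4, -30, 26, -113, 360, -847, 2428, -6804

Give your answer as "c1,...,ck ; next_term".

  a_4 = -2·1 + 1·-4 + -4·0 + -3·-4 = 6
  a_5 = -2·6 + 1·1 + -4·-4 + -3·0 = 5
  a_6 = -2·5 + 1·6 + -4·1 + -3·-4 = 4
  a_7 = -2·4 + 1·5 + -4·6 + -3·1 = -30
  a_8 = -2·-30 + 1·4 + -4·5 + -3·6 = 26
  a_9 = -2·26 + 1·-30 + -4·4 + -3·5 = -113
  a_10 = -2·-113 + 1·26 + -4·-30 + -3·4 = 360
  a_11 = -2·360 + 1·-113 + -4·26 + -3·-30 = -847
  a_12 = -2·-847 + 1·360 + -4·-113 + -3·26 = 2428
  a_13 = -2·2428 + 1·-847 + -4·360 + -3·-113 = -6804
  a_14 = -2·-6804 + 1·2428 + -4·-847 + -3·360 = 18344

-2,1,-4,-3 ; 18344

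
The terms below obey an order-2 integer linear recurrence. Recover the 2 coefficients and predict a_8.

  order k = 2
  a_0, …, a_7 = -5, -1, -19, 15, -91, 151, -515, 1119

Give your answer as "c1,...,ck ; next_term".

-1,4 ; -3179

  a_2 = -1·-1 + 4·-5 = -19
  a_3 = -1·-19 + 4·-1 = 15
  a_4 = -1·15 + 4·-19 = -91
  a_5 = -1·-91 + 4·15 = 151
  a_6 = -1·151 + 4·-91 = -515
  a_7 = -1·-515 + 4·151 = 1119
  a_8 = -1·1119 + 4·-515 = -3179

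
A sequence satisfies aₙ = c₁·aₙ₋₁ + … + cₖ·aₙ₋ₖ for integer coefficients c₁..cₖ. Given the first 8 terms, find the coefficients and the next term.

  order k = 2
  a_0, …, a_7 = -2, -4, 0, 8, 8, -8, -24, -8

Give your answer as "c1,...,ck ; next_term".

1,-2 ; 40

  a_2 = 1·-4 + -2·-2 = 0
  a_3 = 1·0 + -2·-4 = 8
  a_4 = 1·8 + -2·0 = 8
  a_5 = 1·8 + -2·8 = -8
  a_6 = 1·-8 + -2·8 = -24
  a_7 = 1·-24 + -2·-8 = -8
  a_8 = 1·-8 + -2·-24 = 40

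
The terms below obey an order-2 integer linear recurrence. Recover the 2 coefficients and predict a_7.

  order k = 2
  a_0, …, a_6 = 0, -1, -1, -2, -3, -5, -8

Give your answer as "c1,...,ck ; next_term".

  a_2 = 1·-1 + 1·0 = -1
  a_3 = 1·-1 + 1·-1 = -2
  a_4 = 1·-2 + 1·-1 = -3
  a_5 = 1·-3 + 1·-2 = -5
  a_6 = 1·-5 + 1·-3 = -8
  a_7 = 1·-8 + 1·-5 = -13

1,1 ; -13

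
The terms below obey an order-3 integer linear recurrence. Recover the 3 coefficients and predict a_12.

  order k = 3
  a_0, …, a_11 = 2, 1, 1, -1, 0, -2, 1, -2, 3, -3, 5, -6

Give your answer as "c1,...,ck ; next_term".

0,1,-1 ; 8

  a_3 = 0·1 + 1·1 + -1·2 = -1
  a_4 = 0·-1 + 1·1 + -1·1 = 0
  a_5 = 0·0 + 1·-1 + -1·1 = -2
  a_6 = 0·-2 + 1·0 + -1·-1 = 1
  a_7 = 0·1 + 1·-2 + -1·0 = -2
  a_8 = 0·-2 + 1·1 + -1·-2 = 3
  a_9 = 0·3 + 1·-2 + -1·1 = -3
  a_10 = 0·-3 + 1·3 + -1·-2 = 5
  a_11 = 0·5 + 1·-3 + -1·3 = -6
  a_12 = 0·-6 + 1·5 + -1·-3 = 8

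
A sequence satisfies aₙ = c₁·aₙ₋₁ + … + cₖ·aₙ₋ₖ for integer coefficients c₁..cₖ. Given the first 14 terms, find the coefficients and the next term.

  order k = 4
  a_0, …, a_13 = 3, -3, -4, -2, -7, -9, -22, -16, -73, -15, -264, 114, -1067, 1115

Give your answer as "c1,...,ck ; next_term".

-1,3,1,2 ; -4730

  a_4 = -1·-2 + 3·-4 + 1·-3 + 2·3 = -7
  a_5 = -1·-7 + 3·-2 + 1·-4 + 2·-3 = -9
  a_6 = -1·-9 + 3·-7 + 1·-2 + 2·-4 = -22
  a_7 = -1·-22 + 3·-9 + 1·-7 + 2·-2 = -16
  a_8 = -1·-16 + 3·-22 + 1·-9 + 2·-7 = -73
  a_9 = -1·-73 + 3·-16 + 1·-22 + 2·-9 = -15
  a_10 = -1·-15 + 3·-73 + 1·-16 + 2·-22 = -264
  a_11 = -1·-264 + 3·-15 + 1·-73 + 2·-16 = 114
  a_12 = -1·114 + 3·-264 + 1·-15 + 2·-73 = -1067
  a_13 = -1·-1067 + 3·114 + 1·-264 + 2·-15 = 1115
  a_14 = -1·1115 + 3·-1067 + 1·114 + 2·-264 = -4730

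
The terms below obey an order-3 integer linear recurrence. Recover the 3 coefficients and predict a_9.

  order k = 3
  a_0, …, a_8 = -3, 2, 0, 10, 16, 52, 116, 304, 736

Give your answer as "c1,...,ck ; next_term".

  a_3 = 2·0 + 2·2 + -2·-3 = 10
  a_4 = 2·10 + 2·0 + -2·2 = 16
  a_5 = 2·16 + 2·10 + -2·0 = 52
  a_6 = 2·52 + 2·16 + -2·10 = 116
  a_7 = 2·116 + 2·52 + -2·16 = 304
  a_8 = 2·304 + 2·116 + -2·52 = 736
  a_9 = 2·736 + 2·304 + -2·116 = 1848

2,2,-2 ; 1848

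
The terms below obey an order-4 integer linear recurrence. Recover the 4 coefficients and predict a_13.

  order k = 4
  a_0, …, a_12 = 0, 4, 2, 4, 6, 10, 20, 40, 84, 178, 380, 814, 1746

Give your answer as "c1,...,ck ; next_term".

  a_4 = 2·4 + 1·2 + -1·4 + -1·0 = 6
  a_5 = 2·6 + 1·4 + -1·2 + -1·4 = 10
  a_6 = 2·10 + 1·6 + -1·4 + -1·2 = 20
  a_7 = 2·20 + 1·10 + -1·6 + -1·4 = 40
  a_8 = 2·40 + 1·20 + -1·10 + -1·6 = 84
  a_9 = 2·84 + 1·40 + -1·20 + -1·10 = 178
  a_10 = 2·178 + 1·84 + -1·40 + -1·20 = 380
  a_11 = 2·380 + 1·178 + -1·84 + -1·40 = 814
  a_12 = 2·814 + 1·380 + -1·178 + -1·84 = 1746
  a_13 = 2·1746 + 1·814 + -1·380 + -1·178 = 3748

2,1,-1,-1 ; 3748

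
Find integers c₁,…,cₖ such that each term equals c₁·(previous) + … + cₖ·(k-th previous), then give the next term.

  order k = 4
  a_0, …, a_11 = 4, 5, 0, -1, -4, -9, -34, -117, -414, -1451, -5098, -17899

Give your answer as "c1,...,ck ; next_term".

3,2,-1,1 ; -62856

  a_4 = 3·-1 + 2·0 + -1·5 + 1·4 = -4
  a_5 = 3·-4 + 2·-1 + -1·0 + 1·5 = -9
  a_6 = 3·-9 + 2·-4 + -1·-1 + 1·0 = -34
  a_7 = 3·-34 + 2·-9 + -1·-4 + 1·-1 = -117
  a_8 = 3·-117 + 2·-34 + -1·-9 + 1·-4 = -414
  a_9 = 3·-414 + 2·-117 + -1·-34 + 1·-9 = -1451
  a_10 = 3·-1451 + 2·-414 + -1·-117 + 1·-34 = -5098
  a_11 = 3·-5098 + 2·-1451 + -1·-414 + 1·-117 = -17899
  a_12 = 3·-17899 + 2·-5098 + -1·-1451 + 1·-414 = -62856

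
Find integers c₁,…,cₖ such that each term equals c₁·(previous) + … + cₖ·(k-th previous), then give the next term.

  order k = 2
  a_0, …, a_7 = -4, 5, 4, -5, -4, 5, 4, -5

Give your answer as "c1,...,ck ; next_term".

  a_2 = 0·5 + -1·-4 = 4
  a_3 = 0·4 + -1·5 = -5
  a_4 = 0·-5 + -1·4 = -4
  a_5 = 0·-4 + -1·-5 = 5
  a_6 = 0·5 + -1·-4 = 4
  a_7 = 0·4 + -1·5 = -5
  a_8 = 0·-5 + -1·4 = -4

0,-1 ; -4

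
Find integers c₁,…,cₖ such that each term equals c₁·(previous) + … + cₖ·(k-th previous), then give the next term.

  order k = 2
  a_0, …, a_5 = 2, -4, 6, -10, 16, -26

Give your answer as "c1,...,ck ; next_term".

-1,1 ; 42

  a_2 = -1·-4 + 1·2 = 6
  a_3 = -1·6 + 1·-4 = -10
  a_4 = -1·-10 + 1·6 = 16
  a_5 = -1·16 + 1·-10 = -26
  a_6 = -1·-26 + 1·16 = 42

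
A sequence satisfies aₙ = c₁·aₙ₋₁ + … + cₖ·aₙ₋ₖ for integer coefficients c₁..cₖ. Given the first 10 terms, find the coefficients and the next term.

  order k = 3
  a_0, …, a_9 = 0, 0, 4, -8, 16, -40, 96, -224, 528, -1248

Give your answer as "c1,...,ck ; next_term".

-2,0,-2 ; 2944

  a_3 = -2·4 + 0·0 + -2·0 = -8
  a_4 = -2·-8 + 0·4 + -2·0 = 16
  a_5 = -2·16 + 0·-8 + -2·4 = -40
  a_6 = -2·-40 + 0·16 + -2·-8 = 96
  a_7 = -2·96 + 0·-40 + -2·16 = -224
  a_8 = -2·-224 + 0·96 + -2·-40 = 528
  a_9 = -2·528 + 0·-224 + -2·96 = -1248
  a_10 = -2·-1248 + 0·528 + -2·-224 = 2944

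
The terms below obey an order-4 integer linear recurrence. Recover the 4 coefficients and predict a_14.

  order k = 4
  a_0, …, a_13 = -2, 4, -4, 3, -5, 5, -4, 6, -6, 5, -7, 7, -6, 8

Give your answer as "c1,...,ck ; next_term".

  a_4 = -1·3 + 0·-4 + -1·4 + -1·-2 = -5
  a_5 = -1·-5 + 0·3 + -1·-4 + -1·4 = 5
  a_6 = -1·5 + 0·-5 + -1·3 + -1·-4 = -4
  a_7 = -1·-4 + 0·5 + -1·-5 + -1·3 = 6
  a_8 = -1·6 + 0·-4 + -1·5 + -1·-5 = -6
  a_9 = -1·-6 + 0·6 + -1·-4 + -1·5 = 5
  a_10 = -1·5 + 0·-6 + -1·6 + -1·-4 = -7
  a_11 = -1·-7 + 0·5 + -1·-6 + -1·6 = 7
  a_12 = -1·7 + 0·-7 + -1·5 + -1·-6 = -6
  a_13 = -1·-6 + 0·7 + -1·-7 + -1·5 = 8
  a_14 = -1·8 + 0·-6 + -1·7 + -1·-7 = -8

-1,0,-1,-1 ; -8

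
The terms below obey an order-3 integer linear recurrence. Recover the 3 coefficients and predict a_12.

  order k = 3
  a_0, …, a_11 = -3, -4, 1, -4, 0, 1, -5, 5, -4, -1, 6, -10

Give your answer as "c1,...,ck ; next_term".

  a_3 = -1·1 + 0·-4 + 1·-3 = -4
  a_4 = -1·-4 + 0·1 + 1·-4 = 0
  a_5 = -1·0 + 0·-4 + 1·1 = 1
  a_6 = -1·1 + 0·0 + 1·-4 = -5
  a_7 = -1·-5 + 0·1 + 1·0 = 5
  a_8 = -1·5 + 0·-5 + 1·1 = -4
  a_9 = -1·-4 + 0·5 + 1·-5 = -1
  a_10 = -1·-1 + 0·-4 + 1·5 = 6
  a_11 = -1·6 + 0·-1 + 1·-4 = -10
  a_12 = -1·-10 + 0·6 + 1·-1 = 9

-1,0,1 ; 9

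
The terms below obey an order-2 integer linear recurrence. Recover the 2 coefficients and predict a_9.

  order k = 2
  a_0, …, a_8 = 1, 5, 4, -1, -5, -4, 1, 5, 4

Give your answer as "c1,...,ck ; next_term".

1,-1 ; -1

  a_2 = 1·5 + -1·1 = 4
  a_3 = 1·4 + -1·5 = -1
  a_4 = 1·-1 + -1·4 = -5
  a_5 = 1·-5 + -1·-1 = -4
  a_6 = 1·-4 + -1·-5 = 1
  a_7 = 1·1 + -1·-4 = 5
  a_8 = 1·5 + -1·1 = 4
  a_9 = 1·4 + -1·5 = -1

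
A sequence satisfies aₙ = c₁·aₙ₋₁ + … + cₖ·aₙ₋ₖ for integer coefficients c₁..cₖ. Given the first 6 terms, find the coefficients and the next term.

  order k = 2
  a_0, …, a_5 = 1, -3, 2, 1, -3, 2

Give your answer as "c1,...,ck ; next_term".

-1,-1 ; 1

  a_2 = -1·-3 + -1·1 = 2
  a_3 = -1·2 + -1·-3 = 1
  a_4 = -1·1 + -1·2 = -3
  a_5 = -1·-3 + -1·1 = 2
  a_6 = -1·2 + -1·-3 = 1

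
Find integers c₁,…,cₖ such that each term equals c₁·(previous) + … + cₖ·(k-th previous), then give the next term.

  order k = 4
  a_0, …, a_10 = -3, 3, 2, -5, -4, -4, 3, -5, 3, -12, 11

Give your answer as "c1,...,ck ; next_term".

0,1,-1,1 ; -20

  a_4 = 0·-5 + 1·2 + -1·3 + 1·-3 = -4
  a_5 = 0·-4 + 1·-5 + -1·2 + 1·3 = -4
  a_6 = 0·-4 + 1·-4 + -1·-5 + 1·2 = 3
  a_7 = 0·3 + 1·-4 + -1·-4 + 1·-5 = -5
  a_8 = 0·-5 + 1·3 + -1·-4 + 1·-4 = 3
  a_9 = 0·3 + 1·-5 + -1·3 + 1·-4 = -12
  a_10 = 0·-12 + 1·3 + -1·-5 + 1·3 = 11
  a_11 = 0·11 + 1·-12 + -1·3 + 1·-5 = -20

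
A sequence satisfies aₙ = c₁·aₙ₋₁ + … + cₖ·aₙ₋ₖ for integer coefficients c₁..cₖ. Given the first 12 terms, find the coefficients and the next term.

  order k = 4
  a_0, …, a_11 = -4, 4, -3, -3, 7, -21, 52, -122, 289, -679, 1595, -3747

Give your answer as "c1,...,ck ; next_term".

  a_4 = -2·-3 + 1·-3 + 0·4 + -1·-4 = 7
  a_5 = -2·7 + 1·-3 + 0·-3 + -1·4 = -21
  a_6 = -2·-21 + 1·7 + 0·-3 + -1·-3 = 52
  a_7 = -2·52 + 1·-21 + 0·7 + -1·-3 = -122
  a_8 = -2·-122 + 1·52 + 0·-21 + -1·7 = 289
  a_9 = -2·289 + 1·-122 + 0·52 + -1·-21 = -679
  a_10 = -2·-679 + 1·289 + 0·-122 + -1·52 = 1595
  a_11 = -2·1595 + 1·-679 + 0·289 + -1·-122 = -3747
  a_12 = -2·-3747 + 1·1595 + 0·-679 + -1·289 = 8800

-2,1,0,-1 ; 8800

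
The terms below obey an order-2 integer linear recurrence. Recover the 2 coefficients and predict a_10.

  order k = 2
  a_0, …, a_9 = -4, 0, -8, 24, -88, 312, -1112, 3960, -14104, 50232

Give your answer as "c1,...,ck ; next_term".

-3,2 ; -178904

  a_2 = -3·0 + 2·-4 = -8
  a_3 = -3·-8 + 2·0 = 24
  a_4 = -3·24 + 2·-8 = -88
  a_5 = -3·-88 + 2·24 = 312
  a_6 = -3·312 + 2·-88 = -1112
  a_7 = -3·-1112 + 2·312 = 3960
  a_8 = -3·3960 + 2·-1112 = -14104
  a_9 = -3·-14104 + 2·3960 = 50232
  a_10 = -3·50232 + 2·-14104 = -178904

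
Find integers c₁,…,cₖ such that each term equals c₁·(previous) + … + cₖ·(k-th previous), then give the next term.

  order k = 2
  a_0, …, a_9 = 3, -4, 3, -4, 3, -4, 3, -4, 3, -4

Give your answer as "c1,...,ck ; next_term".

  a_2 = 0·-4 + 1·3 = 3
  a_3 = 0·3 + 1·-4 = -4
  a_4 = 0·-4 + 1·3 = 3
  a_5 = 0·3 + 1·-4 = -4
  a_6 = 0·-4 + 1·3 = 3
  a_7 = 0·3 + 1·-4 = -4
  a_8 = 0·-4 + 1·3 = 3
  a_9 = 0·3 + 1·-4 = -4
  a_10 = 0·-4 + 1·3 = 3

0,1 ; 3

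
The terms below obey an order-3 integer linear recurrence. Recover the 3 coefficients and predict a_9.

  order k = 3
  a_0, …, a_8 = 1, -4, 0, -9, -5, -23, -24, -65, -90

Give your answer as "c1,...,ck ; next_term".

1,2,-1 ; -196

  a_3 = 1·0 + 2·-4 + -1·1 = -9
  a_4 = 1·-9 + 2·0 + -1·-4 = -5
  a_5 = 1·-5 + 2·-9 + -1·0 = -23
  a_6 = 1·-23 + 2·-5 + -1·-9 = -24
  a_7 = 1·-24 + 2·-23 + -1·-5 = -65
  a_8 = 1·-65 + 2·-24 + -1·-23 = -90
  a_9 = 1·-90 + 2·-65 + -1·-24 = -196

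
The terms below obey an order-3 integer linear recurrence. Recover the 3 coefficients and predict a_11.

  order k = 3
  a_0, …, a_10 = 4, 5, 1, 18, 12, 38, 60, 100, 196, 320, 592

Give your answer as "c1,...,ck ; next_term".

  a_3 = 0·1 + 2·5 + 2·4 = 18
  a_4 = 0·18 + 2·1 + 2·5 = 12
  a_5 = 0·12 + 2·18 + 2·1 = 38
  a_6 = 0·38 + 2·12 + 2·18 = 60
  a_7 = 0·60 + 2·38 + 2·12 = 100
  a_8 = 0·100 + 2·60 + 2·38 = 196
  a_9 = 0·196 + 2·100 + 2·60 = 320
  a_10 = 0·320 + 2·196 + 2·100 = 592
  a_11 = 0·592 + 2·320 + 2·196 = 1032

0,2,2 ; 1032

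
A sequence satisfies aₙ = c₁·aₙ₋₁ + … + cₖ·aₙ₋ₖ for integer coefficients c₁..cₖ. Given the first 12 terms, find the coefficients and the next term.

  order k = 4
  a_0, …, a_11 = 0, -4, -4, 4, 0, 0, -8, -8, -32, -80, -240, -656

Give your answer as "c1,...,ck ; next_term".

  a_4 = 2·4 + 2·-4 + 0·-4 + 2·0 = 0
  a_5 = 2·0 + 2·4 + 0·-4 + 2·-4 = 0
  a_6 = 2·0 + 2·0 + 0·4 + 2·-4 = -8
  a_7 = 2·-8 + 2·0 + 0·0 + 2·4 = -8
  a_8 = 2·-8 + 2·-8 + 0·0 + 2·0 = -32
  a_9 = 2·-32 + 2·-8 + 0·-8 + 2·0 = -80
  a_10 = 2·-80 + 2·-32 + 0·-8 + 2·-8 = -240
  a_11 = 2·-240 + 2·-80 + 0·-32 + 2·-8 = -656
  a_12 = 2·-656 + 2·-240 + 0·-80 + 2·-32 = -1856

2,2,0,2 ; -1856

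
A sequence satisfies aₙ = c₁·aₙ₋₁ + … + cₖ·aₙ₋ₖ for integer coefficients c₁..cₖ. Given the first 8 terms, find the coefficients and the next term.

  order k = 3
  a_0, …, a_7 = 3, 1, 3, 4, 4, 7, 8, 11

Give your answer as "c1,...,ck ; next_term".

  a_3 = 0·3 + 1·1 + 1·3 = 4
  a_4 = 0·4 + 1·3 + 1·1 = 4
  a_5 = 0·4 + 1·4 + 1·3 = 7
  a_6 = 0·7 + 1·4 + 1·4 = 8
  a_7 = 0·8 + 1·7 + 1·4 = 11
  a_8 = 0·11 + 1·8 + 1·7 = 15

0,1,1 ; 15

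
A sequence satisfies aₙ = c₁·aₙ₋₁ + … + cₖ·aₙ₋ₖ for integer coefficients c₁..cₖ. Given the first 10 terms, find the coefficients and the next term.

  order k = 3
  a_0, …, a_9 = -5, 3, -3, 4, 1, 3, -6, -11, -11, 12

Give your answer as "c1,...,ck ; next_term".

  a_3 = 1·-3 + -1·3 + -2·-5 = 4
  a_4 = 1·4 + -1·-3 + -2·3 = 1
  a_5 = 1·1 + -1·4 + -2·-3 = 3
  a_6 = 1·3 + -1·1 + -2·4 = -6
  a_7 = 1·-6 + -1·3 + -2·1 = -11
  a_8 = 1·-11 + -1·-6 + -2·3 = -11
  a_9 = 1·-11 + -1·-11 + -2·-6 = 12
  a_10 = 1·12 + -1·-11 + -2·-11 = 45

1,-1,-2 ; 45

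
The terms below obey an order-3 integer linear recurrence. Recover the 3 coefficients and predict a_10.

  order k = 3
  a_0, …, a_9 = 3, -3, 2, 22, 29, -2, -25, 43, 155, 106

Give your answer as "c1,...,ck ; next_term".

2,-3,3 ; -124

  a_3 = 2·2 + -3·-3 + 3·3 = 22
  a_4 = 2·22 + -3·2 + 3·-3 = 29
  a_5 = 2·29 + -3·22 + 3·2 = -2
  a_6 = 2·-2 + -3·29 + 3·22 = -25
  a_7 = 2·-25 + -3·-2 + 3·29 = 43
  a_8 = 2·43 + -3·-25 + 3·-2 = 155
  a_9 = 2·155 + -3·43 + 3·-25 = 106
  a_10 = 2·106 + -3·155 + 3·43 = -124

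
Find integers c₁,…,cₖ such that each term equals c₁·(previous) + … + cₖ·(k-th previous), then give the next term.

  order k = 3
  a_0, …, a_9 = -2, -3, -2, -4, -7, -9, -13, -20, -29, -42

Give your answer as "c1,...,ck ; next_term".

1,0,1 ; -62

  a_3 = 1·-2 + 0·-3 + 1·-2 = -4
  a_4 = 1·-4 + 0·-2 + 1·-3 = -7
  a_5 = 1·-7 + 0·-4 + 1·-2 = -9
  a_6 = 1·-9 + 0·-7 + 1·-4 = -13
  a_7 = 1·-13 + 0·-9 + 1·-7 = -20
  a_8 = 1·-20 + 0·-13 + 1·-9 = -29
  a_9 = 1·-29 + 0·-20 + 1·-13 = -42
  a_10 = 1·-42 + 0·-29 + 1·-20 = -62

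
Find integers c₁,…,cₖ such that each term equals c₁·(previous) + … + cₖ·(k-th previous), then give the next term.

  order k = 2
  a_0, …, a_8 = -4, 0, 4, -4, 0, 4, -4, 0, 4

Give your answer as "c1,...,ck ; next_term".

-1,-1 ; -4

  a_2 = -1·0 + -1·-4 = 4
  a_3 = -1·4 + -1·0 = -4
  a_4 = -1·-4 + -1·4 = 0
  a_5 = -1·0 + -1·-4 = 4
  a_6 = -1·4 + -1·0 = -4
  a_7 = -1·-4 + -1·4 = 0
  a_8 = -1·0 + -1·-4 = 4
  a_9 = -1·4 + -1·0 = -4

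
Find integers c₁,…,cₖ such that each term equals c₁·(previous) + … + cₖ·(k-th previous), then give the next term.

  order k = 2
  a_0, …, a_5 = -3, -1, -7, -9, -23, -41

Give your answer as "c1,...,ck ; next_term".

1,2 ; -87

  a_2 = 1·-1 + 2·-3 = -7
  a_3 = 1·-7 + 2·-1 = -9
  a_4 = 1·-9 + 2·-7 = -23
  a_5 = 1·-23 + 2·-9 = -41
  a_6 = 1·-41 + 2·-23 = -87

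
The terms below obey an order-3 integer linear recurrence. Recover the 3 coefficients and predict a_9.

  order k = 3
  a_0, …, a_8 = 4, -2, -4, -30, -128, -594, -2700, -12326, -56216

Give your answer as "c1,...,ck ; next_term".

4,3,-2 ; -256442

  a_3 = 4·-4 + 3·-2 + -2·4 = -30
  a_4 = 4·-30 + 3·-4 + -2·-2 = -128
  a_5 = 4·-128 + 3·-30 + -2·-4 = -594
  a_6 = 4·-594 + 3·-128 + -2·-30 = -2700
  a_7 = 4·-2700 + 3·-594 + -2·-128 = -12326
  a_8 = 4·-12326 + 3·-2700 + -2·-594 = -56216
  a_9 = 4·-56216 + 3·-12326 + -2·-2700 = -256442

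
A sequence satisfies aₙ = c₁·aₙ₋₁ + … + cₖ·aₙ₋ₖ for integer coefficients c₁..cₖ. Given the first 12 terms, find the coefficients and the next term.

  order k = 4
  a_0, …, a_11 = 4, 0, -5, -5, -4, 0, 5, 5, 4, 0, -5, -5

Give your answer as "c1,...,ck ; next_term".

  a_4 = 0·-5 + 0·-5 + 0·0 + -1·4 = -4
  a_5 = 0·-4 + 0·-5 + 0·-5 + -1·0 = 0
  a_6 = 0·0 + 0·-4 + 0·-5 + -1·-5 = 5
  a_7 = 0·5 + 0·0 + 0·-4 + -1·-5 = 5
  a_8 = 0·5 + 0·5 + 0·0 + -1·-4 = 4
  a_9 = 0·4 + 0·5 + 0·5 + -1·0 = 0
  a_10 = 0·0 + 0·4 + 0·5 + -1·5 = -5
  a_11 = 0·-5 + 0·0 + 0·4 + -1·5 = -5
  a_12 = 0·-5 + 0·-5 + 0·0 + -1·4 = -4

0,0,0,-1 ; -4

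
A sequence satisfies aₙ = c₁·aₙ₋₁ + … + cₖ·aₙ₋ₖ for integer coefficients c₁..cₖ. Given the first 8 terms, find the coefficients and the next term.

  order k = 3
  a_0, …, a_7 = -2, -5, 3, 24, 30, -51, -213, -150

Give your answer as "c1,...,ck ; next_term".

1,-3,-3 ; 642

  a_3 = 1·3 + -3·-5 + -3·-2 = 24
  a_4 = 1·24 + -3·3 + -3·-5 = 30
  a_5 = 1·30 + -3·24 + -3·3 = -51
  a_6 = 1·-51 + -3·30 + -3·24 = -213
  a_7 = 1·-213 + -3·-51 + -3·30 = -150
  a_8 = 1·-150 + -3·-213 + -3·-51 = 642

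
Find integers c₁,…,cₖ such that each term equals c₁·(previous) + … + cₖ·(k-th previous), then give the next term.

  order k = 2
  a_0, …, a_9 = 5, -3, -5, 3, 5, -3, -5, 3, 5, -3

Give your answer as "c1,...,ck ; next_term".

0,-1 ; -5

  a_2 = 0·-3 + -1·5 = -5
  a_3 = 0·-5 + -1·-3 = 3
  a_4 = 0·3 + -1·-5 = 5
  a_5 = 0·5 + -1·3 = -3
  a_6 = 0·-3 + -1·5 = -5
  a_7 = 0·-5 + -1·-3 = 3
  a_8 = 0·3 + -1·-5 = 5
  a_9 = 0·5 + -1·3 = -3
  a_10 = 0·-3 + -1·5 = -5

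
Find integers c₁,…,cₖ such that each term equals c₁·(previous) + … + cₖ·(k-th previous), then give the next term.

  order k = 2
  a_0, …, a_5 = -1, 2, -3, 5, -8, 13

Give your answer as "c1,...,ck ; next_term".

-1,1 ; -21

  a_2 = -1·2 + 1·-1 = -3
  a_3 = -1·-3 + 1·2 = 5
  a_4 = -1·5 + 1·-3 = -8
  a_5 = -1·-8 + 1·5 = 13
  a_6 = -1·13 + 1·-8 = -21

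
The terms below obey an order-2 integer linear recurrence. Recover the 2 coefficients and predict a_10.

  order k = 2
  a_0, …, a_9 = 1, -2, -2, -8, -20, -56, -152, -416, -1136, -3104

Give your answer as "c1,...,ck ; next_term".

  a_2 = 2·-2 + 2·1 = -2
  a_3 = 2·-2 + 2·-2 = -8
  a_4 = 2·-8 + 2·-2 = -20
  a_5 = 2·-20 + 2·-8 = -56
  a_6 = 2·-56 + 2·-20 = -152
  a_7 = 2·-152 + 2·-56 = -416
  a_8 = 2·-416 + 2·-152 = -1136
  a_9 = 2·-1136 + 2·-416 = -3104
  a_10 = 2·-3104 + 2·-1136 = -8480

2,2 ; -8480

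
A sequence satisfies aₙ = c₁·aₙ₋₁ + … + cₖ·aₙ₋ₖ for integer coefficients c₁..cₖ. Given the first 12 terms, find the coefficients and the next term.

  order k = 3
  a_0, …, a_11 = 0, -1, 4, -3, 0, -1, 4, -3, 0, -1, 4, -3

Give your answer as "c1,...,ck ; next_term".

  a_3 = -1·4 + -1·-1 + -1·0 = -3
  a_4 = -1·-3 + -1·4 + -1·-1 = 0
  a_5 = -1·0 + -1·-3 + -1·4 = -1
  a_6 = -1·-1 + -1·0 + -1·-3 = 4
  a_7 = -1·4 + -1·-1 + -1·0 = -3
  a_8 = -1·-3 + -1·4 + -1·-1 = 0
  a_9 = -1·0 + -1·-3 + -1·4 = -1
  a_10 = -1·-1 + -1·0 + -1·-3 = 4
  a_11 = -1·4 + -1·-1 + -1·0 = -3
  a_12 = -1·-3 + -1·4 + -1·-1 = 0

-1,-1,-1 ; 0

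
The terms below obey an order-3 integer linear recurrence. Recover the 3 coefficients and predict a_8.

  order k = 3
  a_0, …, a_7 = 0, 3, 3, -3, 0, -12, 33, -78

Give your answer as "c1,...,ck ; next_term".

  a_3 = -2·3 + 1·3 + -3·0 = -3
  a_4 = -2·-3 + 1·3 + -3·3 = 0
  a_5 = -2·0 + 1·-3 + -3·3 = -12
  a_6 = -2·-12 + 1·0 + -3·-3 = 33
  a_7 = -2·33 + 1·-12 + -3·0 = -78
  a_8 = -2·-78 + 1·33 + -3·-12 = 225

-2,1,-3 ; 225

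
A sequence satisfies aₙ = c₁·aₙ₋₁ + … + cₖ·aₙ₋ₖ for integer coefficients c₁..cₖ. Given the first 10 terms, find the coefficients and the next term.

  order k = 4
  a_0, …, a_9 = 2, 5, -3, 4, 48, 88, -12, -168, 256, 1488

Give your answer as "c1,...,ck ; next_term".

2,-4,4,4 ; 1232

  a_4 = 2·4 + -4·-3 + 4·5 + 4·2 = 48
  a_5 = 2·48 + -4·4 + 4·-3 + 4·5 = 88
  a_6 = 2·88 + -4·48 + 4·4 + 4·-3 = -12
  a_7 = 2·-12 + -4·88 + 4·48 + 4·4 = -168
  a_8 = 2·-168 + -4·-12 + 4·88 + 4·48 = 256
  a_9 = 2·256 + -4·-168 + 4·-12 + 4·88 = 1488
  a_10 = 2·1488 + -4·256 + 4·-168 + 4·-12 = 1232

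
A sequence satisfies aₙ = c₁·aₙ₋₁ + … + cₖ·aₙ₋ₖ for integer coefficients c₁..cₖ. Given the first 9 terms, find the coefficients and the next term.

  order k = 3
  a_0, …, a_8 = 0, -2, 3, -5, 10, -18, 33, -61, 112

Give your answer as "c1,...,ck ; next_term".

-1,1,-1 ; -206

  a_3 = -1·3 + 1·-2 + -1·0 = -5
  a_4 = -1·-5 + 1·3 + -1·-2 = 10
  a_5 = -1·10 + 1·-5 + -1·3 = -18
  a_6 = -1·-18 + 1·10 + -1·-5 = 33
  a_7 = -1·33 + 1·-18 + -1·10 = -61
  a_8 = -1·-61 + 1·33 + -1·-18 = 112
  a_9 = -1·112 + 1·-61 + -1·33 = -206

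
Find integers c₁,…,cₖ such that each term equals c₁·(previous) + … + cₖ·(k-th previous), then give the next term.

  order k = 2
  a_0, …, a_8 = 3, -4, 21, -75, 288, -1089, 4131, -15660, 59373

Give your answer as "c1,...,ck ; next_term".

  a_2 = -3·-4 + 3·3 = 21
  a_3 = -3·21 + 3·-4 = -75
  a_4 = -3·-75 + 3·21 = 288
  a_5 = -3·288 + 3·-75 = -1089
  a_6 = -3·-1089 + 3·288 = 4131
  a_7 = -3·4131 + 3·-1089 = -15660
  a_8 = -3·-15660 + 3·4131 = 59373
  a_9 = -3·59373 + 3·-15660 = -225099

-3,3 ; -225099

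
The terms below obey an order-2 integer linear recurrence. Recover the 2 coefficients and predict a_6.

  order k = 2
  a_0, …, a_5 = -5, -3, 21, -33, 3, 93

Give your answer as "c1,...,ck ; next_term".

-2,-3 ; -195

  a_2 = -2·-3 + -3·-5 = 21
  a_3 = -2·21 + -3·-3 = -33
  a_4 = -2·-33 + -3·21 = 3
  a_5 = -2·3 + -3·-33 = 93
  a_6 = -2·93 + -3·3 = -195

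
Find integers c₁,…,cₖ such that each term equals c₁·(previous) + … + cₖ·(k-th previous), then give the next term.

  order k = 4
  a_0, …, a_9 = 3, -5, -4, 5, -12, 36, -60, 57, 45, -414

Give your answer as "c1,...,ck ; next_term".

  a_4 = -3·5 + -3·-4 + 0·-5 + -3·3 = -12
  a_5 = -3·-12 + -3·5 + 0·-4 + -3·-5 = 36
  a_6 = -3·36 + -3·-12 + 0·5 + -3·-4 = -60
  a_7 = -3·-60 + -3·36 + 0·-12 + -3·5 = 57
  a_8 = -3·57 + -3·-60 + 0·36 + -3·-12 = 45
  a_9 = -3·45 + -3·57 + 0·-60 + -3·36 = -414
  a_10 = -3·-414 + -3·45 + 0·57 + -3·-60 = 1287

-3,-3,0,-3 ; 1287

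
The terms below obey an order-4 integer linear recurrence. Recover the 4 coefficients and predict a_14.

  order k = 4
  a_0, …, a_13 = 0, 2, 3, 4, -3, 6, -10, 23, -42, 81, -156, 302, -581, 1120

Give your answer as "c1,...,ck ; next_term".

-1,1,-1,1 ; -2159

  a_4 = -1·4 + 1·3 + -1·2 + 1·0 = -3
  a_5 = -1·-3 + 1·4 + -1·3 + 1·2 = 6
  a_6 = -1·6 + 1·-3 + -1·4 + 1·3 = -10
  a_7 = -1·-10 + 1·6 + -1·-3 + 1·4 = 23
  a_8 = -1·23 + 1·-10 + -1·6 + 1·-3 = -42
  a_9 = -1·-42 + 1·23 + -1·-10 + 1·6 = 81
  a_10 = -1·81 + 1·-42 + -1·23 + 1·-10 = -156
  a_11 = -1·-156 + 1·81 + -1·-42 + 1·23 = 302
  a_12 = -1·302 + 1·-156 + -1·81 + 1·-42 = -581
  a_13 = -1·-581 + 1·302 + -1·-156 + 1·81 = 1120
  a_14 = -1·1120 + 1·-581 + -1·302 + 1·-156 = -2159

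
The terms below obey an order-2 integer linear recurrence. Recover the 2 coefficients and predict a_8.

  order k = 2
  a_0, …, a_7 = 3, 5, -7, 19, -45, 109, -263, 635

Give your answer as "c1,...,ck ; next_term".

-2,1 ; -1533

  a_2 = -2·5 + 1·3 = -7
  a_3 = -2·-7 + 1·5 = 19
  a_4 = -2·19 + 1·-7 = -45
  a_5 = -2·-45 + 1·19 = 109
  a_6 = -2·109 + 1·-45 = -263
  a_7 = -2·-263 + 1·109 = 635
  a_8 = -2·635 + 1·-263 = -1533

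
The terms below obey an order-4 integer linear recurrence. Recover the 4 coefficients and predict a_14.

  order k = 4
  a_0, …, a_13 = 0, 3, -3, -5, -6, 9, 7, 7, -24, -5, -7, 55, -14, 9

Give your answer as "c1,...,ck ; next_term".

0,0,-2,1 ; -117

  a_4 = 0·-5 + 0·-3 + -2·3 + 1·0 = -6
  a_5 = 0·-6 + 0·-5 + -2·-3 + 1·3 = 9
  a_6 = 0·9 + 0·-6 + -2·-5 + 1·-3 = 7
  a_7 = 0·7 + 0·9 + -2·-6 + 1·-5 = 7
  a_8 = 0·7 + 0·7 + -2·9 + 1·-6 = -24
  a_9 = 0·-24 + 0·7 + -2·7 + 1·9 = -5
  a_10 = 0·-5 + 0·-24 + -2·7 + 1·7 = -7
  a_11 = 0·-7 + 0·-5 + -2·-24 + 1·7 = 55
  a_12 = 0·55 + 0·-7 + -2·-5 + 1·-24 = -14
  a_13 = 0·-14 + 0·55 + -2·-7 + 1·-5 = 9
  a_14 = 0·9 + 0·-14 + -2·55 + 1·-7 = -117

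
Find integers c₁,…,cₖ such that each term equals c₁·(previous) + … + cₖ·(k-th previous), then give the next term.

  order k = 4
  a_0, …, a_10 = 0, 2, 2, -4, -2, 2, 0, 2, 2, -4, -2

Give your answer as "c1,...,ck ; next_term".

  a_4 = 0·-4 + -1·2 + 0·2 + -1·0 = -2
  a_5 = 0·-2 + -1·-4 + 0·2 + -1·2 = 2
  a_6 = 0·2 + -1·-2 + 0·-4 + -1·2 = 0
  a_7 = 0·0 + -1·2 + 0·-2 + -1·-4 = 2
  a_8 = 0·2 + -1·0 + 0·2 + -1·-2 = 2
  a_9 = 0·2 + -1·2 + 0·0 + -1·2 = -4
  a_10 = 0·-4 + -1·2 + 0·2 + -1·0 = -2
  a_11 = 0·-2 + -1·-4 + 0·2 + -1·2 = 2

0,-1,0,-1 ; 2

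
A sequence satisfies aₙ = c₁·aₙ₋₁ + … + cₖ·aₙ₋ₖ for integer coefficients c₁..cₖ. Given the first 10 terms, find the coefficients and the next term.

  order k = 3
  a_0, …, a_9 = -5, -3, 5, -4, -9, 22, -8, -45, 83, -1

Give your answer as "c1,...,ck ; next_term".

  a_3 = -1·5 + -2·-3 + 1·-5 = -4
  a_4 = -1·-4 + -2·5 + 1·-3 = -9
  a_5 = -1·-9 + -2·-4 + 1·5 = 22
  a_6 = -1·22 + -2·-9 + 1·-4 = -8
  a_7 = -1·-8 + -2·22 + 1·-9 = -45
  a_8 = -1·-45 + -2·-8 + 1·22 = 83
  a_9 = -1·83 + -2·-45 + 1·-8 = -1
  a_10 = -1·-1 + -2·83 + 1·-45 = -210

-1,-2,1 ; -210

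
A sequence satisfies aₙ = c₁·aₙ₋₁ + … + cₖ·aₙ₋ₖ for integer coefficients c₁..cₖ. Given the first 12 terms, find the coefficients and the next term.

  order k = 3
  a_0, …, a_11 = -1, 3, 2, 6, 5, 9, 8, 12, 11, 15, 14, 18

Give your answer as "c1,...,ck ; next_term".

1,1,-1 ; 17

  a_3 = 1·2 + 1·3 + -1·-1 = 6
  a_4 = 1·6 + 1·2 + -1·3 = 5
  a_5 = 1·5 + 1·6 + -1·2 = 9
  a_6 = 1·9 + 1·5 + -1·6 = 8
  a_7 = 1·8 + 1·9 + -1·5 = 12
  a_8 = 1·12 + 1·8 + -1·9 = 11
  a_9 = 1·11 + 1·12 + -1·8 = 15
  a_10 = 1·15 + 1·11 + -1·12 = 14
  a_11 = 1·14 + 1·15 + -1·11 = 18
  a_12 = 1·18 + 1·14 + -1·15 = 17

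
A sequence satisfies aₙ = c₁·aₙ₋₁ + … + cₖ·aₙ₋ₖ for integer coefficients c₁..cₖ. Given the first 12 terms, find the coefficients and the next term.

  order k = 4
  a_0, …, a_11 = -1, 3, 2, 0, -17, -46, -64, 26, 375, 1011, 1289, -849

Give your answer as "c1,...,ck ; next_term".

  a_4 = 3·0 + -4·2 + -2·3 + 3·-1 = -17
  a_5 = 3·-17 + -4·0 + -2·2 + 3·3 = -46
  a_6 = 3·-46 + -4·-17 + -2·0 + 3·2 = -64
  a_7 = 3·-64 + -4·-46 + -2·-17 + 3·0 = 26
  a_8 = 3·26 + -4·-64 + -2·-46 + 3·-17 = 375
  a_9 = 3·375 + -4·26 + -2·-64 + 3·-46 = 1011
  a_10 = 3·1011 + -4·375 + -2·26 + 3·-64 = 1289
  a_11 = 3·1289 + -4·1011 + -2·375 + 3·26 = -849
  a_12 = 3·-849 + -4·1289 + -2·1011 + 3·375 = -8600

3,-4,-2,3 ; -8600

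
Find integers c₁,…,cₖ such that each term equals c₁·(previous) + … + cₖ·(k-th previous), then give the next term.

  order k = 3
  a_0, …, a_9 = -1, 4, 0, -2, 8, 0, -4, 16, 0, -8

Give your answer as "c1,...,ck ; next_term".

0,0,2 ; 32

  a_3 = 0·0 + 0·4 + 2·-1 = -2
  a_4 = 0·-2 + 0·0 + 2·4 = 8
  a_5 = 0·8 + 0·-2 + 2·0 = 0
  a_6 = 0·0 + 0·8 + 2·-2 = -4
  a_7 = 0·-4 + 0·0 + 2·8 = 16
  a_8 = 0·16 + 0·-4 + 2·0 = 0
  a_9 = 0·0 + 0·16 + 2·-4 = -8
  a_10 = 0·-8 + 0·0 + 2·16 = 32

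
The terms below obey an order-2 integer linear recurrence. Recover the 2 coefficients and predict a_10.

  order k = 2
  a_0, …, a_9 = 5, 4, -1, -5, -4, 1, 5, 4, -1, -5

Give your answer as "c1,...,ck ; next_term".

  a_2 = 1·4 + -1·5 = -1
  a_3 = 1·-1 + -1·4 = -5
  a_4 = 1·-5 + -1·-1 = -4
  a_5 = 1·-4 + -1·-5 = 1
  a_6 = 1·1 + -1·-4 = 5
  a_7 = 1·5 + -1·1 = 4
  a_8 = 1·4 + -1·5 = -1
  a_9 = 1·-1 + -1·4 = -5
  a_10 = 1·-5 + -1·-1 = -4

1,-1 ; -4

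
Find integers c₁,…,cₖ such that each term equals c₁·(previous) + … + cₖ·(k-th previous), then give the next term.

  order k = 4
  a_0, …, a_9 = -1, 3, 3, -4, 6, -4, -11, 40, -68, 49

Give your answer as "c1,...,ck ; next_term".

  a_4 = -2·-4 + -2·3 + 1·3 + -1·-1 = 6
  a_5 = -2·6 + -2·-4 + 1·3 + -1·3 = -4
  a_6 = -2·-4 + -2·6 + 1·-4 + -1·3 = -11
  a_7 = -2·-11 + -2·-4 + 1·6 + -1·-4 = 40
  a_8 = -2·40 + -2·-11 + 1·-4 + -1·6 = -68
  a_9 = -2·-68 + -2·40 + 1·-11 + -1·-4 = 49
  a_10 = -2·49 + -2·-68 + 1·40 + -1·-11 = 89

-2,-2,1,-1 ; 89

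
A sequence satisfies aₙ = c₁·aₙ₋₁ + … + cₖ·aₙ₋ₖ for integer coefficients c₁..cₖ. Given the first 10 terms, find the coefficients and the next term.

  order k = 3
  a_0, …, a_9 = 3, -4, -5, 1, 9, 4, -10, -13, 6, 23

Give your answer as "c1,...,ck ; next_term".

0,-1,-1 ; 7

  a_3 = 0·-5 + -1·-4 + -1·3 = 1
  a_4 = 0·1 + -1·-5 + -1·-4 = 9
  a_5 = 0·9 + -1·1 + -1·-5 = 4
  a_6 = 0·4 + -1·9 + -1·1 = -10
  a_7 = 0·-10 + -1·4 + -1·9 = -13
  a_8 = 0·-13 + -1·-10 + -1·4 = 6
  a_9 = 0·6 + -1·-13 + -1·-10 = 23
  a_10 = 0·23 + -1·6 + -1·-13 = 7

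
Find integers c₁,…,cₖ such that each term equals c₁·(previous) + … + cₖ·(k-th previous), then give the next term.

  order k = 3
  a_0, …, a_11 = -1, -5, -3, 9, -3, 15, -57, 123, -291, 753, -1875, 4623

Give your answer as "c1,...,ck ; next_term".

-2,0,-3 ; -11505

  a_3 = -2·-3 + 0·-5 + -3·-1 = 9
  a_4 = -2·9 + 0·-3 + -3·-5 = -3
  a_5 = -2·-3 + 0·9 + -3·-3 = 15
  a_6 = -2·15 + 0·-3 + -3·9 = -57
  a_7 = -2·-57 + 0·15 + -3·-3 = 123
  a_8 = -2·123 + 0·-57 + -3·15 = -291
  a_9 = -2·-291 + 0·123 + -3·-57 = 753
  a_10 = -2·753 + 0·-291 + -3·123 = -1875
  a_11 = -2·-1875 + 0·753 + -3·-291 = 4623
  a_12 = -2·4623 + 0·-1875 + -3·753 = -11505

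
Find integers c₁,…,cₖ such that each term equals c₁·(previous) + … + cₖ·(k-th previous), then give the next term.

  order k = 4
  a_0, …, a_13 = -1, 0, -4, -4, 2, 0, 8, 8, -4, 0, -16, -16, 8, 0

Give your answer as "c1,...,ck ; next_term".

0,0,0,-2 ; 32

  a_4 = 0·-4 + 0·-4 + 0·0 + -2·-1 = 2
  a_5 = 0·2 + 0·-4 + 0·-4 + -2·0 = 0
  a_6 = 0·0 + 0·2 + 0·-4 + -2·-4 = 8
  a_7 = 0·8 + 0·0 + 0·2 + -2·-4 = 8
  a_8 = 0·8 + 0·8 + 0·0 + -2·2 = -4
  a_9 = 0·-4 + 0·8 + 0·8 + -2·0 = 0
  a_10 = 0·0 + 0·-4 + 0·8 + -2·8 = -16
  a_11 = 0·-16 + 0·0 + 0·-4 + -2·8 = -16
  a_12 = 0·-16 + 0·-16 + 0·0 + -2·-4 = 8
  a_13 = 0·8 + 0·-16 + 0·-16 + -2·0 = 0
  a_14 = 0·0 + 0·8 + 0·-16 + -2·-16 = 32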